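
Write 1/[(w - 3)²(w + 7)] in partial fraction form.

Cover-up at w=-7: C = 1/(-7 - 3)² = 1/100. Cover-up at w=3: B = 1/(3 + 7) = 1/10. Comparing w² coeff: A = -C = -1/100
Result: (-1/100)/(w - 3) + (1/10)/(w - 3)² + (1/100)/(w + 7)


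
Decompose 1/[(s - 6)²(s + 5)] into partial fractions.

Cover-up at s=-5: C = 1/(-5 - 6)² = 1/121. Cover-up at s=6: B = 1/(6 + 5) = 1/11. Comparing s² coeff: A = -C = -1/121
Result: (-1/121)/(s - 6) + (1/11)/(s - 6)² + (1/121)/(s + 5)


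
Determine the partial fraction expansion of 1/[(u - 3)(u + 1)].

1/(u - 3)(u + 1) = α/(u - 3) + β/(u + 1). α = 1/(3 + 1) = 1/4, β = 1/(-1 - 3) = -1/4
Result: (1/4)/(u - 3) - (1/4)/(u + 1)


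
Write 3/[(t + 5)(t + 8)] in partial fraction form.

3/(t + 5)(t + 8) = α/(t + 5) + β/(t + 8). α = 3/(-5 + 8) = 1, β = 3/(-8 + 5) = -1
Result: 1/(t + 5) - 1/(t + 8)


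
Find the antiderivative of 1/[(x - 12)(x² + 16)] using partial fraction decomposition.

Cover-up at x=12: A = 1/(12²+16) = 1/160. Coeff matching: B = -1/160, C = -3/40. Decomposition: (1/160)/(x - 12) - ((1/160)x + 3/40)/(x² + 16). Integrate: linear → ln, quadratic → (1/2)ln + arctan: (1/160) ln|(x - 12)| - (1/320) ln(x² + 16) - (3/160) arctan(x/4) + C


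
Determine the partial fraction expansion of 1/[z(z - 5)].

1/z(z - 5) = P/z + Q/(z - 5). P = 1/(0 - 5) = -1/5, Q = 1/(5 - 0) = 1/5
Result: (-1/5)/z + (1/5)/(z - 5)


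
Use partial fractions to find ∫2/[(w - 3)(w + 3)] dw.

Decompose: 2/[(w - 3)(w + 3)] = (1/3)/(w - 3) - (1/3)/(w + 3). Integrate each term: (1/3) ln|(w - 3)| - (1/3) ln|(w + 3)| + C


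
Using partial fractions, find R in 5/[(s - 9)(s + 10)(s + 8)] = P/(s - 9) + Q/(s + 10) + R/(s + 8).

Cover-up at s = -8: R = 5/[(-8 - 9)(-8 + 10)] = 5/[(-17)(2)] = -5/34


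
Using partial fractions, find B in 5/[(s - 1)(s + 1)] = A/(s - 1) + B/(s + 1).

Cover-up at s = -1: B = 5/(-1 - 1) = -5/2


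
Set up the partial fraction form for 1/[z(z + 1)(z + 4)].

Three distinct linear factors: A/z + B/(z + 1) + C/(z + 4)


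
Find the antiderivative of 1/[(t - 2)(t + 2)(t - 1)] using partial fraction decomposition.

Cover-up: A = 1/4, B = 1/12, C = -1/3. Decomposition: (1/4)/(t - 2) + (1/12)/(t + 2) - (1/3)/(t - 1). Integrate each term: (1/4) ln|(t - 2)| + (1/12) ln|(t + 2)| - (1/3) ln|(t - 1)| + C


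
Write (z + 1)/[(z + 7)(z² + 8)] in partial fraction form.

At z=-7: α = (1·(-7) + 1)/((-7)² + 8) = -2/19. β = -α = 2/19, γ = 1 - (-7)·α = 5/19
Result: (-2/19)/(z + 7) + ((2/19)z + 5/19)/(z² + 8)


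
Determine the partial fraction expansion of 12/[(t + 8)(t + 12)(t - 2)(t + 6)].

Using Heaviside cover-up: (3/20)/(t + 8) - (1/28)/(t + 12) + (3/280)/(t - 2) - (1/8)/(t + 6)


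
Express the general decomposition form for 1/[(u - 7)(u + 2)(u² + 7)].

Two linear + quadratic: A/(u - 7) + B/(u + 2) + (Cu + D)/(u² + 7)


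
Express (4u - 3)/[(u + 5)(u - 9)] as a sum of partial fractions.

At u=-5: P = (4·(-5) - 3)/(-5 - 9) = 23/14. At u=9: Q = (4·9 - 3)/(9 + 5) = 33/14
Result: (23/14)/(u + 5) + (33/14)/(u - 9)


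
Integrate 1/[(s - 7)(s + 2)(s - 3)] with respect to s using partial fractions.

Cover-up: α = 1/36, β = 1/45, γ = -1/20. Decomposition: (1/36)/(s - 7) + (1/45)/(s + 2) - (1/20)/(s - 3). Integrate each term: (1/36) ln|(s - 7)| + (1/45) ln|(s + 2)| - (1/20) ln|(s - 3)| + C


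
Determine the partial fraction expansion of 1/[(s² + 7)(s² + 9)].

Coefficient matching gives α = γ = 0, β = 1/(9-7) = 1/2, δ = -β = -1/2
Result: (1/2)/(s² + 7) - (1/2)/(s² + 9)


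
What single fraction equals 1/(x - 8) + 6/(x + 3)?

Common denominator (x - 8)(x + 3). Numerator: 1(x + 3) + 6(x - 8) = (x + 3) + (6x - 48) = 7x - 45
Result: (7x - 45)/[(x - 8)(x + 3)]


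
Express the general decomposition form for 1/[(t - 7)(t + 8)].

Distinct linear factors: A/(t - 7) + B/(t + 8)


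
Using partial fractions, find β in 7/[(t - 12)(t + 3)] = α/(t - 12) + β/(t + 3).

Cover-up at t = -3: β = 7/(-3 - 12) = -7/15


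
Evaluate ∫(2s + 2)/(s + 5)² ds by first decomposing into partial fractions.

Decompose: A = 2, B = 2·(-5) + 2 = -8, so (2s + 2)/(s + 5)² = 2/(s + 5) - 8/(s + 5)². Integrate: ∫ A/(s + 5) ds = 2 ln|(s + 5)|; ∫ B/(s + 5)² ds = 8/(s + 5). Sum: 2 ln|(s + 5)| + 8/(s + 5) + C


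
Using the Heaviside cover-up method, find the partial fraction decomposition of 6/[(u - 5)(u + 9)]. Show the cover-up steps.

Cover (u - 5): set u=5, get A = 6/(5 + 9) = 3/7. Cover (u + 9): set u=-9, get B = 6/(-9 - 5) = -3/7.
Result: (3/7)/(u - 5) - (3/7)/(u + 9)


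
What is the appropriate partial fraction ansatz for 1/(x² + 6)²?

Repeated quadratic factor: (αx + β)/(x² + 6) + (γx + δ)/(x² + 6)²


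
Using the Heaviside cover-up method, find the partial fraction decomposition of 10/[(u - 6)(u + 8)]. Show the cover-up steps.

Cover (u - 6): set u=6, get P = 10/(6 + 8) = 5/7. Cover (u + 8): set u=-8, get Q = 10/(-8 - 6) = -5/7.
Result: (5/7)/(u - 6) - (5/7)/(u + 8)


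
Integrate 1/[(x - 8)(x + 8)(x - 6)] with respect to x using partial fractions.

Cover-up: P = 1/32, Q = 1/224, R = -1/28. Decomposition: (1/32)/(x - 8) + (1/224)/(x + 8) - (1/28)/(x - 6). Integrate each term: (1/32) ln|(x - 8)| + (1/224) ln|(x + 8)| - (1/28) ln|(x - 6)| + C


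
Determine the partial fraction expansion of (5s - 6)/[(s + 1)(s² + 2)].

At s=-1: P = (5·(-1) - 6)/((-1)² + 2) = -11/3. Q = -P = 11/3, R = 5 - (-1)·P = 4/3
Result: (-11/3)/(s + 1) + ((11/3)s + 4/3)/(s² + 2)


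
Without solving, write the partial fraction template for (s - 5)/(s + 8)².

Repeated linear factor: A/(s + 8) + B/(s + 8)²


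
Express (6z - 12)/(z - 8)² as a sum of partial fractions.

(6z - 12) = α(z - 8) + β. At z = 8: β = 6·8 - 12 = 36. Coeff of z: α = 6
Result: 6/(z - 8) + 36/(z - 8)²


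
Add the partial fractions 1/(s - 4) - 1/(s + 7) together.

Common denominator (s - 4)(s + 7). Numerator: 1(s + 7) - 1(s - 4) = (s + 7) - (s - 4) = 11
Result: (11)/[(s - 4)(s + 7)]


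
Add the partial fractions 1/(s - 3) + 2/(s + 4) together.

Common denominator (s - 3)(s + 4). Numerator: 1(s + 4) + 2(s - 3) = (s + 4) + (2s - 6) = 3s - 2
Result: (3s - 2)/[(s - 3)(s + 4)]


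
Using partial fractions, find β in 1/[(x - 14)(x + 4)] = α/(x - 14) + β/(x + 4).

Cover-up at x = -4: β = 1/(-4 - 14) = -1/18


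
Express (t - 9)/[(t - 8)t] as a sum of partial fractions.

At t=8: α = (1·8 - 9)/(8 - 0) = -1/8. At t=0: β = (1·0 - 9)/(0 - 8) = 9/8
Result: (-1/8)/(t - 8) + (9/8)/t


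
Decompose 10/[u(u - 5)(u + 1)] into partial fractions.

Using cover-up method: P = -2, Q = 1/3, R = 5/3
Result: -2/u + (1/3)/(u - 5) + (5/3)/(u + 1)


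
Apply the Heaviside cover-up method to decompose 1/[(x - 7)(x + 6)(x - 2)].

Cover (x - 7), x=7: A = 1/[(7 + 6)(7 - 2)] = 1/65. Cover (x + 6), x=-6: B = 1/[(-6 - 7)(-6 - 2)] = 1/104. Cover (x - 2), x=2: C = 1/[(2 - 7)(2 + 6)] = -1/40.
Result: (1/65)/(x - 7) + (1/104)/(x + 6) - (1/40)/(x - 2)


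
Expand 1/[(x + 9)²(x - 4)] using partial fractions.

Cover-up at x=4: C = 1/(4 + 9)² = 1/169. Cover-up at x=-9: B = 1/(-9 - 4) = -1/13. Comparing x² coeff: A = -C = -1/169
Result: (-1/169)/(x + 9) - (1/13)/(x + 9)² + (1/169)/(x - 4)


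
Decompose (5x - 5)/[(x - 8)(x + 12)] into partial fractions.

At x=8: P = (5·8 - 5)/(8 + 12) = 7/4. At x=-12: Q = (5·(-12) - 5)/(-12 - 8) = 13/4
Result: (7/4)/(x - 8) + (13/4)/(x + 12)


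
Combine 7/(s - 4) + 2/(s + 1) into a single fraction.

Common denominator (s - 4)(s + 1). Numerator: 7(s + 1) + 2(s - 4) = (7s + 7) + (2s - 8) = 9s - 1
Result: (9s - 1)/[(s - 4)(s + 1)]


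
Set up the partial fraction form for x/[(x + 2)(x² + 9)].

Linear + irreducible quadratic: α/(x + 2) + (βx + γ)/(x² + 9)


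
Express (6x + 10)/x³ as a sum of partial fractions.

(6x + 10) = αx² + βx + γ. At x = 0: γ = 6·0 + 10 = 10. Coefficients: α = 0, β = 6
Result: 6/x² + 10/x³


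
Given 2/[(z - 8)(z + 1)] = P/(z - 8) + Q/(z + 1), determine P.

Cover-up at z = 8: P = 2/(8 + 1) = 2/9


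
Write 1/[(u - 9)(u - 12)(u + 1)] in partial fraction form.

Using cover-up method: P = -1/30, Q = 1/39, R = 1/130
Result: (-1/30)/(u - 9) + (1/39)/(u - 12) + (1/130)/(u + 1)


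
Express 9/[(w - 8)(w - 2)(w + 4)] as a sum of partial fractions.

Using cover-up method: α = 1/8, β = -1/4, γ = 1/8
Result: (1/8)/(w - 8) - (1/4)/(w - 2) + (1/8)/(w + 4)


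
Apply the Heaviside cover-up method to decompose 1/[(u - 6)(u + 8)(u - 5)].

Cover (u - 6), u=6: α = 1/[(6 + 8)(6 - 5)] = 1/14. Cover (u + 8), u=-8: β = 1/[(-8 - 6)(-8 - 5)] = 1/182. Cover (u - 5), u=5: γ = 1/[(5 - 6)(5 + 8)] = -1/13.
Result: (1/14)/(u - 6) + (1/182)/(u + 8) - (1/13)/(u - 5)


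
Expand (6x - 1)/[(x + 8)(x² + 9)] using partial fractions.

At x=-8: P = (6·(-8) - 1)/((-8)² + 9) = -49/73. Q = -P = 49/73, R = 6 - (-8)·P = 46/73
Result: (-49/73)/(x + 8) + ((49/73)x + 46/73)/(x² + 9)


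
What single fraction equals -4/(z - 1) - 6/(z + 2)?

Common denominator (z - 1)(z + 2). Numerator: -4(z + 2) - 6(z - 1) = (-4z - 8) - (6z - 6) = -10z - 2
Result: (-10z - 2)/[(z - 1)(z + 2)]


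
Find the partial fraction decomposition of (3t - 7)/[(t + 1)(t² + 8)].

At t=-1: A = (3·(-1) - 7)/((-1)² + 8) = -10/9. B = -A = 10/9, C = 3 - (-1)·A = 17/9
Result: (-10/9)/(t + 1) + ((10/9)t + 17/9)/(t² + 8)


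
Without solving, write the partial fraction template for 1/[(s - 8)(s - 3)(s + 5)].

Three distinct linear factors: α/(s - 8) + β/(s - 3) + γ/(s + 5)


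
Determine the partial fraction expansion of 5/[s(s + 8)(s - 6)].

Using cover-up method: P = -5/48, Q = 5/112, R = 5/84
Result: (-5/48)/s + (5/112)/(s + 8) + (5/84)/(s - 6)


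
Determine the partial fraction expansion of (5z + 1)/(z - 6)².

(5z + 1) = A(z - 6) + B. At z = 6: B = 5·6 + 1 = 31. Coeff of z: A = 5
Result: 5/(z - 6) + 31/(z - 6)²


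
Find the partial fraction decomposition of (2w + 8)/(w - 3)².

(2w + 8) = α(w - 3) + β. At w = 3: β = 2·3 + 8 = 14. Coeff of w: α = 2
Result: 2/(w - 3) + 14/(w - 3)²


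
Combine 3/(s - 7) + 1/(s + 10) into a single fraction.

Common denominator (s - 7)(s + 10). Numerator: 3(s + 10) + 1(s - 7) = (3s + 30) + (s - 7) = 4s + 23
Result: (4s + 23)/[(s - 7)(s + 10)]


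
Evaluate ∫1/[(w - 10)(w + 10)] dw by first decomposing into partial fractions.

Decompose: 1/[(w - 10)(w + 10)] = (1/20)/(w - 10) - (1/20)/(w + 10). Integrate each term: (1/20) ln|(w - 10)| - (1/20) ln|(w + 10)| + C


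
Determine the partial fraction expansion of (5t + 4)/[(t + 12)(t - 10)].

At t=-12: A = (5·(-12) + 4)/(-12 - 10) = 28/11. At t=10: B = (5·10 + 4)/(10 + 12) = 27/11
Result: (28/11)/(t + 12) + (27/11)/(t - 10)


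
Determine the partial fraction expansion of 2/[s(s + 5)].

2/s(s + 5) = α/s + β/(s + 5). α = 2/(0 + 5) = 2/5, β = 2/(-5 - 0) = -2/5
Result: (2/5)/s - (2/5)/(s + 5)


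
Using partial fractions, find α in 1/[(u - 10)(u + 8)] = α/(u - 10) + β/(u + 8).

Cover-up at u = 10: α = 1/(10 + 8) = 1/18


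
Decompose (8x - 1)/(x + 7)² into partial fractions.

(8x - 1) = α(x + 7) + β. At x = -7: β = 8·(-7) - 1 = -57. Coeff of x: α = 8
Result: 8/(x + 7) - 57/(x + 7)²


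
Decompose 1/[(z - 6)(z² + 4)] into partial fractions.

Cover-up at z = 6: α = 1/(6² + 4) = 1/40. Then β = -α = -1/40, γ = -α·(0 + 6) = -3/20
Result: (1/40)/(z - 6) - ((1/40)z + 3/20)/(z² + 4)


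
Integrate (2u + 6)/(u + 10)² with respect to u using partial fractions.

Decompose: α = 2, β = 2·(-10) + 6 = -14, so (2u + 6)/(u + 10)² = 2/(u + 10) - 14/(u + 10)². Integrate: ∫ α/(u + 10) du = 2 ln|(u + 10)|; ∫ β/(u + 10)² du = 14/(u + 10). Sum: 2 ln|(u + 10)| + 14/(u + 10) + C


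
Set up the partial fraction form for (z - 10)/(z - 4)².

Repeated linear factor: A/(z - 4) + B/(z - 4)²


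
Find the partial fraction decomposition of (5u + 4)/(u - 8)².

(5u + 4) = P(u - 8) + Q. At u = 8: Q = 5·8 + 4 = 44. Coeff of u: P = 5
Result: 5/(u - 8) + 44/(u - 8)²


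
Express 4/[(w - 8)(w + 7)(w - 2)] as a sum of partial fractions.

Using cover-up method: α = 2/45, β = 4/135, γ = -2/27
Result: (2/45)/(w - 8) + (4/135)/(w + 7) - (2/27)/(w - 2)


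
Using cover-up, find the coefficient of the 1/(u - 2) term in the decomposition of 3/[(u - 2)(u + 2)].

Cover (u - 2), set u=2: 3/((u + 2) at u=2) = 3/(4) = 3/4


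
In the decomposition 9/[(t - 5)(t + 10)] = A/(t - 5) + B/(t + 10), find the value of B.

Cover-up at t = -10: B = 9/(-10 - 5) = -9/15 = -3/5


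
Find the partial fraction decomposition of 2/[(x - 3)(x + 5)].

2/(x - 3)(x + 5) = A/(x - 3) + B/(x + 5). A = 2/(3 + 5) = 1/4, B = 2/(-5 - 3) = -1/4
Result: (1/4)/(x - 3) - (1/4)/(x + 5)


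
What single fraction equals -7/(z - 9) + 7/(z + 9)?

Common denominator (z - 9)(z + 9). Numerator: -7(z + 9) + 7(z - 9) = (-7z - 63) + (7z - 63) = -126
Result: (-126)/[(z - 9)(z + 9)]


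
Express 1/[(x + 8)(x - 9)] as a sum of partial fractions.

1/(x + 8)(x - 9) = P/(x + 8) + Q/(x - 9). P = 1/(-8 - 9) = -1/17, Q = 1/(9 + 8) = 1/17
Result: (-1/17)/(x + 8) + (1/17)/(x - 9)


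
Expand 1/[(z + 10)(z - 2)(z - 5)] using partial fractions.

Using cover-up method: A = 1/180, B = -1/36, C = 1/45
Result: (1/180)/(z + 10) - (1/36)/(z - 2) + (1/45)/(z - 5)


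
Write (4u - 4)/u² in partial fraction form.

(4u - 4) = Au + B. At u = 0: B = 4·0 - 4 = -4. Coeff of u: A = 4
Result: 4/u - 4/u²


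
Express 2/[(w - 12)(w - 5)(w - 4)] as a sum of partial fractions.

Using cover-up method: A = 1/28, B = -2/7, C = 1/4
Result: (1/28)/(w - 12) - (2/7)/(w - 5) + (1/4)/(w - 4)


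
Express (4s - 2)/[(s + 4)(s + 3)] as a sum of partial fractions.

At s=-4: A = (4·(-4) - 2)/(-4 + 3) = 18. At s=-3: B = (4·(-3) - 2)/(-3 + 4) = -14
Result: 18/(s + 4) - 14/(s + 3)


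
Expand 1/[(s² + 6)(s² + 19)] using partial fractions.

Coefficient matching gives α = γ = 0, β = 1/(19-6) = 1/13, δ = -β = -1/13
Result: (1/13)/(s² + 6) - (1/13)/(s² + 19)


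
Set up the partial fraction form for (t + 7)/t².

Repeated linear factor: A/t + B/t²


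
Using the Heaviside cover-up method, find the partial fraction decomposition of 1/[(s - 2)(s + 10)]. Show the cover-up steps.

Cover (s - 2): set s=2, get A = 1/(2 + 10) = 1/12. Cover (s + 10): set s=-10, get B = 1/(-10 - 2) = -1/12.
Result: (1/12)/(s - 2) - (1/12)/(s + 10)


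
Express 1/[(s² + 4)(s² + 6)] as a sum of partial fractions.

Coefficient matching gives α = γ = 0, β = 1/(6-4) = 1/2, δ = -β = -1/2
Result: (1/2)/(s² + 4) - (1/2)/(s² + 6)


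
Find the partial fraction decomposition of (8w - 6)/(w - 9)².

(8w - 6) = α(w - 9) + β. At w = 9: β = 8·9 - 6 = 66. Coeff of w: α = 8
Result: 8/(w - 9) + 66/(w - 9)²


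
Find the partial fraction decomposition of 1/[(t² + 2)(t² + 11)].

Coefficient matching gives P = R = 0, Q = 1/(11-2) = 1/9, S = -Q = -1/9
Result: (1/9)/(t² + 2) - (1/9)/(t² + 11)


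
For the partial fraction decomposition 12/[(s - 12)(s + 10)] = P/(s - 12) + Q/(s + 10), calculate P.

Cover-up at s = 12: P = 12/(12 + 10) = 12/22 = 6/11


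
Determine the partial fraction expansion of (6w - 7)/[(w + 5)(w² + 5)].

At w=-5: A = (6·(-5) - 7)/((-5)² + 5) = -37/30. B = -A = 37/30, C = 6 - (-5)·A = -1/6
Result: (-37/30)/(w + 5) + ((37/30)w - 1/6)/(w² + 5)


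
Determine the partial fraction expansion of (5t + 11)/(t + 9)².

(5t + 11) = P(t + 9) + Q. At t = -9: Q = 5·(-9) + 11 = -34. Coeff of t: P = 5
Result: 5/(t + 9) - 34/(t + 9)²


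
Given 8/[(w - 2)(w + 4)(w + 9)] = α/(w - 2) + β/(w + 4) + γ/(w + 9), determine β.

Cover-up at w = -4: β = 8/[(-4 - 2)(-4 + 9)] = 8/[(-6)(5)] = -8/30 = -4/15


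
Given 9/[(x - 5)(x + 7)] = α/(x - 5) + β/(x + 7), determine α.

Cover-up at x = 5: α = 9/(5 + 7) = 9/12 = 3/4


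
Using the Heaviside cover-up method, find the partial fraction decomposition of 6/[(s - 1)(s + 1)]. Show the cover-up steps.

Cover (s - 1): set s=1, get A = 6/(1 + 1) = 3. Cover (s + 1): set s=-1, get B = 6/(-1 - 1) = -3.
Result: 3/(s - 1) - 3/(s + 1)


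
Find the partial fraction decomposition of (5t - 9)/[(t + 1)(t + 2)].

At t=-1: A = (5·(-1) - 9)/(-1 + 2) = -14. At t=-2: B = (5·(-2) - 9)/(-2 + 1) = 19
Result: -14/(t + 1) + 19/(t + 2)


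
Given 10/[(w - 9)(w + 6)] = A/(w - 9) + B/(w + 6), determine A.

Cover-up at w = 9: A = 10/(9 + 6) = 10/15 = 2/3


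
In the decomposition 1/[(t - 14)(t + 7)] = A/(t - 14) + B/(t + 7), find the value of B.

Cover-up at t = -7: B = 1/(-7 - 14) = -1/21


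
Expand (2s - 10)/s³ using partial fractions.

(2s - 10) = Ps² + Qs + R. At s = 0: R = 2·0 - 10 = -10. Coefficients: P = 0, Q = 2
Result: 2/s² - 10/s³


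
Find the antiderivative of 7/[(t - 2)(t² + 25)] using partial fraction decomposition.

Cover-up at t=2: A = 7/(2²+25) = 7/29. Coeff matching: B = -7/29, C = -14/29. Decomposition: (7/29)/(t - 2) - ((7/29)t + 14/29)/(t² + 25). Integrate: linear → ln, quadratic → (1/2)ln + arctan: (7/29) ln|(t - 2)| - (7/58) ln(t² + 25) - (14/145) arctan(t/5) + C


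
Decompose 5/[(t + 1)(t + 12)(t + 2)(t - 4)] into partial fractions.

Using Heaviside cover-up: (-1/11)/(t + 1) - (1/352)/(t + 12) + (1/12)/(t + 2) + (1/96)/(t - 4)


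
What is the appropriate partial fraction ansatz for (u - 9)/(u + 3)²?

Repeated linear factor: P/(u + 3) + Q/(u + 3)²


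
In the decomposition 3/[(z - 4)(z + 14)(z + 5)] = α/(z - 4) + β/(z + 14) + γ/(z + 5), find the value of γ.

Cover-up at z = -5: γ = 3/[(-5 - 4)(-5 + 14)] = 3/[(-9)(9)] = -3/81 = -1/27


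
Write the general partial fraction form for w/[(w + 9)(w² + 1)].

Linear + irreducible quadratic: A/(w + 9) + (Bw + C)/(w² + 1)


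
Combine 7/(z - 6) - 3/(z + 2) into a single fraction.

Common denominator (z - 6)(z + 2). Numerator: 7(z + 2) - 3(z - 6) = (7z + 14) - (3z - 18) = 4z + 32
Result: (4z + 32)/[(z - 6)(z + 2)]


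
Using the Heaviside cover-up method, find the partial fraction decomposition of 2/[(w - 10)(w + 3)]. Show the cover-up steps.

Cover (w - 10): set w=10, get P = 2/(10 + 3) = 2/13. Cover (w + 3): set w=-3, get Q = 2/(-3 - 10) = -2/13.
Result: (2/13)/(w - 10) - (2/13)/(w + 3)


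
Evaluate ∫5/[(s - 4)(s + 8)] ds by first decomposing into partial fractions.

Decompose: 5/[(s - 4)(s + 8)] = (5/12)/(s - 4) - (5/12)/(s + 8). Integrate each term: (5/12) ln|(s - 4)| - (5/12) ln|(s + 8)| + C


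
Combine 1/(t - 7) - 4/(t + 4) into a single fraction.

Common denominator (t - 7)(t + 4). Numerator: 1(t + 4) - 4(t - 7) = (t + 4) - (4t - 28) = -3t + 32
Result: (-3t + 32)/[(t - 7)(t + 4)]


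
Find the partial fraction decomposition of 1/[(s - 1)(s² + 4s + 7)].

Cover-up at s = 1: P = 1/(1² + 4·1 + 7) = 1/12. Then Q = -P = -1/12, R = -P·(4 + 1) = -5/12
Result: (1/12)/(s - 1) - ((1/12)s + 5/12)/(s² + 4s + 7)


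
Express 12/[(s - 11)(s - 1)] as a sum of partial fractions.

12/(s - 11)(s - 1) = A/(s - 11) + B/(s - 1). A = 12/(11 - 1) = 6/5, B = 12/(1 - 11) = -6/5
Result: (6/5)/(s - 11) - (6/5)/(s - 1)


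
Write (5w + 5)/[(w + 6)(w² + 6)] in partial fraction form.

At w=-6: A = (5·(-6) + 5)/((-6)² + 6) = -25/42. B = -A = 25/42, C = 5 - (-6)·A = 10/7
Result: (-25/42)/(w + 6) + ((25/42)w + 10/7)/(w² + 6)


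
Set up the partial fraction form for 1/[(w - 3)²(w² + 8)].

Repeated linear + quadratic: α/(w - 3) + β/(w - 3)² + (γw + δ)/(w² + 8)


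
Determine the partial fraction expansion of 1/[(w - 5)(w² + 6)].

Cover-up at w = 5: P = 1/(5² + 6) = 1/31. Then Q = -P = -1/31, R = -P·(0 + 5) = -5/31
Result: (1/31)/(w - 5) - ((1/31)w + 5/31)/(w² + 6)


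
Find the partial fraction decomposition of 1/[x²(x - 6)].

Cover-up at x=6: R = 1/(6 - 0)² = 1/36. Cover-up at x=0: Q = 1/(0 - 6) = -1/6. Comparing x² coeff: P = -R = -1/36
Result: (-1/36)/x - (1/6)/x² + (1/36)/(x - 6)


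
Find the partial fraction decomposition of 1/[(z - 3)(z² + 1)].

Cover-up at z = 3: P = 1/(3² + 1) = 1/10. Then Q = -P = -1/10, R = -P·(0 + 3) = -3/10
Result: (1/10)/(z - 3) - ((1/10)z + 3/10)/(z² + 1)


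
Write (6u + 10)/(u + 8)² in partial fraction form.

(6u + 10) = P(u + 8) + Q. At u = -8: Q = 6·(-8) + 10 = -38. Coeff of u: P = 6
Result: 6/(u + 8) - 38/(u + 8)²


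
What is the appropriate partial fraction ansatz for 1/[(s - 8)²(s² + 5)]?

Repeated linear + quadratic: A/(s - 8) + B/(s - 8)² + (Cs + D)/(s² + 5)


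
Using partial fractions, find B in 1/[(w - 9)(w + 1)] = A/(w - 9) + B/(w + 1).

Cover-up at w = -1: B = 1/(-1 - 9) = -1/10


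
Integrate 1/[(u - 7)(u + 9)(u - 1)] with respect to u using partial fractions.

Cover-up: α = 1/96, β = 1/160, γ = -1/60. Decomposition: (1/96)/(u - 7) + (1/160)/(u + 9) - (1/60)/(u - 1). Integrate each term: (1/96) ln|(u - 7)| + (1/160) ln|(u + 9)| - (1/60) ln|(u - 1)| + C


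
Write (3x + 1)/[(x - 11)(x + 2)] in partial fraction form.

At x=11: P = (3·11 + 1)/(11 + 2) = 34/13. At x=-2: Q = (3·(-2) + 1)/(-2 - 11) = 5/13
Result: (34/13)/(x - 11) + (5/13)/(x + 2)


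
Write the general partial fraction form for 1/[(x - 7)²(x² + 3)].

Repeated linear + quadratic: P/(x - 7) + Q/(x - 7)² + (Rx + S)/(x² + 3)


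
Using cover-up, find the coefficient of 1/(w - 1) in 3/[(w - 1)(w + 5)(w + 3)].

Cover (w - 1), set w=1: 3/[(1 + 5)(1 + 3)] = 1/8


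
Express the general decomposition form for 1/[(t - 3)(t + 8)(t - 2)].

Three distinct linear factors: A/(t - 3) + B/(t + 8) + C/(t - 2)


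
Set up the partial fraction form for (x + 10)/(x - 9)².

Repeated linear factor: α/(x - 9) + β/(x - 9)²


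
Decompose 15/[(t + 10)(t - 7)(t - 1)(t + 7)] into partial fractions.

Using Heaviside cover-up: (-5/187)/(t + 10) + (5/476)/(t - 7) - (5/176)/(t - 1) + (5/112)/(t + 7)


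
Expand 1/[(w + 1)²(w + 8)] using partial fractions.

Cover-up at w=-8: γ = 1/(-8 + 1)² = 1/49. Cover-up at w=-1: β = 1/(-1 + 8) = 1/7. Comparing w² coeff: α = -γ = -1/49
Result: (-1/49)/(w + 1) + (1/7)/(w + 1)² + (1/49)/(w + 8)


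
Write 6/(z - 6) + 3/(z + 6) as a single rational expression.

Common denominator (z - 6)(z + 6). Numerator: 6(z + 6) + 3(z - 6) = (6z + 36) + (3z - 18) = 9z + 18
Result: (9z + 18)/[(z - 6)(z + 6)]


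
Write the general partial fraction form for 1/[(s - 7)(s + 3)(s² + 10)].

Two linear + quadratic: A/(s - 7) + B/(s + 3) + (Cs + D)/(s² + 10)


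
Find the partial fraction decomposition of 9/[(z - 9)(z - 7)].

9/(z - 9)(z - 7) = A/(z - 9) + B/(z - 7). A = 9/(9 - 7) = 9/2, B = 9/(7 - 9) = -9/2
Result: (9/2)/(z - 9) - (9/2)/(z - 7)


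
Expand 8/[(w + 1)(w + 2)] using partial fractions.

8/(w + 1)(w + 2) = α/(w + 1) + β/(w + 2). α = 8/(-1 + 2) = 8, β = 8/(-2 + 1) = -8
Result: 8/(w + 1) - 8/(w + 2)


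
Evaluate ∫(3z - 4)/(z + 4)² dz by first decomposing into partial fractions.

Decompose: P = 3, Q = 3·(-4) - 4 = -16, so (3z - 4)/(z + 4)² = 3/(z + 4) - 16/(z + 4)². Integrate: ∫ P/(z + 4) dz = 3 ln|(z + 4)|; ∫ Q/(z + 4)² dz = 16/(z + 4). Sum: 3 ln|(z + 4)| + 16/(z + 4) + C


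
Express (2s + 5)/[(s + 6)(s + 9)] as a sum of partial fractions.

At s=-6: α = (2·(-6) + 5)/(-6 + 9) = -7/3. At s=-9: β = (2·(-9) + 5)/(-9 + 6) = 13/3
Result: (-7/3)/(s + 6) + (13/3)/(s + 9)


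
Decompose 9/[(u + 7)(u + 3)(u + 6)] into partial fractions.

Using cover-up method: P = 9/4, Q = 3/4, R = -3
Result: (9/4)/(u + 7) + (3/4)/(u + 3) - 3/(u + 6)


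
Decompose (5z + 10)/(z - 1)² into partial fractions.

(5z + 10) = α(z - 1) + β. At z = 1: β = 5·1 + 10 = 15. Coeff of z: α = 5
Result: 5/(z - 1) + 15/(z - 1)²


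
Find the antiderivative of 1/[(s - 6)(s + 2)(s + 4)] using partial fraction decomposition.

Cover-up: A = 1/80, B = -1/16, C = 1/20. Decomposition: (1/80)/(s - 6) - (1/16)/(s + 2) + (1/20)/(s + 4). Integrate each term: (1/80) ln|(s - 6)| - (1/16) ln|(s + 2)| + (1/20) ln|(s + 4)| + C


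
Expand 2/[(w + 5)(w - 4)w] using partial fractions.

Using cover-up method: A = 2/45, B = 1/18, C = -1/10
Result: (2/45)/(w + 5) + (1/18)/(w - 4) - (1/10)/w


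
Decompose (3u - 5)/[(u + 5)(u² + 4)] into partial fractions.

At u=-5: P = (3·(-5) - 5)/((-5)² + 4) = -20/29. Q = -P = 20/29, R = 3 - (-5)·P = -13/29
Result: (-20/29)/(u + 5) + ((20/29)u - 13/29)/(u² + 4)


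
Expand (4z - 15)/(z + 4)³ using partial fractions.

(4z - 15) = A(z + 4)² + B(z + 4) + C. At z = -4: C = 4·(-4) - 15 = -31. Coefficients: A = 0, B = 4
Result: 4/(z + 4)² - 31/(z + 4)³


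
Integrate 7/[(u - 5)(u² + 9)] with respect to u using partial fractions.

Cover-up at u=5: P = 7/(5²+9) = 7/34. Coeff matching: Q = -7/34, R = -35/34. Decomposition: (7/34)/(u - 5) - ((7/34)u + 35/34)/(u² + 9). Integrate: linear → ln, quadratic → (1/2)ln + arctan: (7/34) ln|(u - 5)| - (7/68) ln(u² + 9) - (35/102) arctan(u/3) + C


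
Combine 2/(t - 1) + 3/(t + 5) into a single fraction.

Common denominator (t - 1)(t + 5). Numerator: 2(t + 5) + 3(t - 1) = (2t + 10) + (3t - 3) = 5t + 7
Result: (5t + 7)/[(t - 1)(t + 5)]


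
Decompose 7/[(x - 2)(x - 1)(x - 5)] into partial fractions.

Using cover-up method: P = -7/3, Q = 7/4, R = 7/12
Result: (-7/3)/(x - 2) + (7/4)/(x - 1) + (7/12)/(x - 5)


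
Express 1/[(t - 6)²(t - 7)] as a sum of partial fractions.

Cover-up at t=7: γ = 1/(7 - 6)² = 1. Cover-up at t=6: β = 1/(6 - 7) = -1. Comparing t² coeff: α = -γ = -1
Result: -1/(t - 6) - 1/(t - 6)² + 1/(t - 7)


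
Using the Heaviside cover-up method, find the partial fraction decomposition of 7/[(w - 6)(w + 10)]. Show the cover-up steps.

Cover (w - 6): set w=6, get A = 7/(6 + 10) = 7/16. Cover (w + 10): set w=-10, get B = 7/(-10 - 6) = -7/16.
Result: (7/16)/(w - 6) - (7/16)/(w + 10)


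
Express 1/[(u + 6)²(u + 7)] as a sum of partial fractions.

Cover-up at u=-7: C = 1/(-7 + 6)² = 1. Cover-up at u=-6: B = 1/(-6 + 7) = 1. Comparing u² coeff: A = -C = -1
Result: -1/(u + 6) + 1/(u + 6)² + 1/(u + 7)


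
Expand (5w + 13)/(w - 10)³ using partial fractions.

(5w + 13) = α(w - 10)² + β(w - 10) + γ. At w = 10: γ = 5·10 + 13 = 63. Coefficients: α = 0, β = 5
Result: 5/(w - 10)² + 63/(w - 10)³


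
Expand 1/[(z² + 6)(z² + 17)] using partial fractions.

Coefficient matching gives P = R = 0, Q = 1/(17-6) = 1/11, S = -Q = -1/11
Result: (1/11)/(z² + 6) - (1/11)/(z² + 17)


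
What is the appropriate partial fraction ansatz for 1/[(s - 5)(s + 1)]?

Distinct linear factors: A/(s - 5) + B/(s + 1)


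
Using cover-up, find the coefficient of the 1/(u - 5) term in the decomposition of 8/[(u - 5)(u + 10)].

Cover (u - 5), set u=5: 8/((u + 10) at u=5) = 8/(15) = 8/15


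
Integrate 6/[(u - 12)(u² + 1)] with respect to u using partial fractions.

Cover-up at u=12: A = 6/(12²+1) = 6/145. Coeff matching: B = -6/145, C = -72/145. Decomposition: (6/145)/(u - 12) - ((6/145)u + 72/145)/(u² + 1). Integrate: linear → ln, quadratic → (1/2)ln + arctan: (6/145) ln|(u - 12)| - (3/145) ln(u² + 1) - (72/145) arctan(u) + C


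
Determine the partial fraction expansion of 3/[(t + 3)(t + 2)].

3/(t + 3)(t + 2) = α/(t + 3) + β/(t + 2). α = 3/(-3 + 2) = -3, β = 3/(-2 + 3) = 3
Result: -3/(t + 3) + 3/(t + 2)


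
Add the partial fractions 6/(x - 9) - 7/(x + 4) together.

Common denominator (x - 9)(x + 4). Numerator: 6(x + 4) - 7(x - 9) = (6x + 24) - (7x - 63) = -x + 87
Result: (-x + 87)/[(x - 9)(x + 4)]


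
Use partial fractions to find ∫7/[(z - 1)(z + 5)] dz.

Decompose: 7/[(z - 1)(z + 5)] = (7/6)/(z - 1) - (7/6)/(z + 5). Integrate each term: (7/6) ln|(z - 1)| - (7/6) ln|(z + 5)| + C


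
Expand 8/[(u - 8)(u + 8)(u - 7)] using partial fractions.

Using cover-up method: A = 1/2, B = 1/30, C = -8/15
Result: (1/2)/(u - 8) + (1/30)/(u + 8) - (8/15)/(u - 7)


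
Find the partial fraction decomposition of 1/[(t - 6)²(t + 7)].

Cover-up at t=-7: C = 1/(-7 - 6)² = 1/169. Cover-up at t=6: B = 1/(6 + 7) = 1/13. Comparing t² coeff: A = -C = -1/169
Result: (-1/169)/(t - 6) + (1/13)/(t - 6)² + (1/169)/(t + 7)


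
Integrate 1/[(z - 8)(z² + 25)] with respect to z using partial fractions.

Cover-up at z=8: α = 1/(8²+25) = 1/89. Coeff matching: β = -1/89, γ = -8/89. Decomposition: (1/89)/(z - 8) - ((1/89)z + 8/89)/(z² + 25). Integrate: linear → ln, quadratic → (1/2)ln + arctan: (1/89) ln|(z - 8)| - (1/178) ln(z² + 25) - (8/445) arctan(z/5) + C


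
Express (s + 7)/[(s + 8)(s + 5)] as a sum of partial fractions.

At s=-8: α = (1·(-8) + 7)/(-8 + 5) = 1/3. At s=-5: β = (1·(-5) + 7)/(-5 + 8) = 2/3
Result: (1/3)/(s + 8) + (2/3)/(s + 5)


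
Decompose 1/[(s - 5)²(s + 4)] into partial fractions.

Cover-up at s=-4: γ = 1/(-4 - 5)² = 1/81. Cover-up at s=5: β = 1/(5 + 4) = 1/9. Comparing s² coeff: α = -γ = -1/81
Result: (-1/81)/(s - 5) + (1/9)/(s - 5)² + (1/81)/(s + 4)


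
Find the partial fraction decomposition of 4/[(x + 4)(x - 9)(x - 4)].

Using cover-up method: α = 1/26, β = 4/65, γ = -1/10
Result: (1/26)/(x + 4) + (4/65)/(x - 9) - (1/10)/(x - 4)


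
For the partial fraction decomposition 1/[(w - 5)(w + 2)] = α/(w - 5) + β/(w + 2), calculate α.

Cover-up at w = 5: α = 1/(5 + 2) = 1/7


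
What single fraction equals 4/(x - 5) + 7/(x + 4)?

Common denominator (x - 5)(x + 4). Numerator: 4(x + 4) + 7(x - 5) = (4x + 16) + (7x - 35) = 11x - 19
Result: (11x - 19)/[(x - 5)(x + 4)]


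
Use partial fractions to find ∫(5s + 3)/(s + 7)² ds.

Decompose: P = 5, Q = 5·(-7) + 3 = -32, so (5s + 3)/(s + 7)² = 5/(s + 7) - 32/(s + 7)². Integrate: ∫ P/(s + 7) ds = 5 ln|(s + 7)|; ∫ Q/(s + 7)² ds = 32/(s + 7). Sum: 5 ln|(s + 7)| + 32/(s + 7) + C


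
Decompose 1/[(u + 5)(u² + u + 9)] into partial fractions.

Cover-up at u = -5: α = 1/((-5)² + 1·(-5) + 9) = 1/29. Then β = -α = -1/29, γ = -α·(1 - 5) = 4/29
Result: (1/29)/(u + 5) - ((1/29)u - 4/29)/(u² + u + 9)


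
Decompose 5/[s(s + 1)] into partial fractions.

5/s(s + 1) = α/s + β/(s + 1). α = 5/(0 + 1) = 5, β = 5/(-1 - 0) = -5
Result: 5/s - 5/(s + 1)


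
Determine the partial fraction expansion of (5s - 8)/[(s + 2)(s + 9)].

At s=-2: A = (5·(-2) - 8)/(-2 + 9) = -18/7. At s=-9: B = (5·(-9) - 8)/(-9 + 2) = 53/7
Result: (-18/7)/(s + 2) + (53/7)/(s + 9)


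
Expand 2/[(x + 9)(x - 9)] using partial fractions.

2/(x + 9)(x - 9) = P/(x + 9) + Q/(x - 9). P = 2/(-9 - 9) = -1/9, Q = 2/(9 + 9) = 1/9
Result: (-1/9)/(x + 9) + (1/9)/(x - 9)


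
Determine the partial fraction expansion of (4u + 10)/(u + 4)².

(4u + 10) = α(u + 4) + β. At u = -4: β = 4·(-4) + 10 = -6. Coeff of u: α = 4
Result: 4/(u + 4) - 6/(u + 4)²


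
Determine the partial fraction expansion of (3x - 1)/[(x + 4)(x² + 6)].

At x=-4: α = (3·(-4) - 1)/((-4)² + 6) = -13/22. β = -α = 13/22, γ = 3 - (-4)·α = 7/11
Result: (-13/22)/(x + 4) + ((13/22)x + 7/11)/(x² + 6)


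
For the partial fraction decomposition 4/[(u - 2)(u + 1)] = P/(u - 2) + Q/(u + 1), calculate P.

Cover-up at u = 2: P = 4/(2 + 1) = 4/3


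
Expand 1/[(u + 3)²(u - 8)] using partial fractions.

Cover-up at u=8: R = 1/(8 + 3)² = 1/121. Cover-up at u=-3: Q = 1/(-3 - 8) = -1/11. Comparing u² coeff: P = -R = -1/121
Result: (-1/121)/(u + 3) - (1/11)/(u + 3)² + (1/121)/(u - 8)


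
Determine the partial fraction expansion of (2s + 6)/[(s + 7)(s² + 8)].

At s=-7: α = (2·(-7) + 6)/((-7)² + 8) = -8/57. β = -α = 8/57, γ = 2 - (-7)·α = 58/57
Result: (-8/57)/(s + 7) + ((8/57)s + 58/57)/(s² + 8)


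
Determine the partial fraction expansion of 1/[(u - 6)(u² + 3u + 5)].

Cover-up at u = 6: α = 1/(6² + 3·6 + 5) = 1/59. Then β = -α = -1/59, γ = -α·(3 + 6) = -9/59
Result: (1/59)/(u - 6) - ((1/59)u + 9/59)/(u² + 3u + 5)


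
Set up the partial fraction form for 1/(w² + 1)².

Repeated quadratic factor: (αw + β)/(w² + 1) + (γw + δ)/(w² + 1)²


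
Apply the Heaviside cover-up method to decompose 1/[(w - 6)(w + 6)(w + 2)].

Cover (w - 6), w=6: P = 1/[(6 + 6)(6 + 2)] = 1/96. Cover (w + 6), w=-6: Q = 1/[(-6 - 6)(-6 + 2)] = 1/48. Cover (w + 2), w=-2: R = 1/[(-2 - 6)(-2 + 6)] = -1/32.
Result: (1/96)/(w - 6) + (1/48)/(w + 6) - (1/32)/(w + 2)


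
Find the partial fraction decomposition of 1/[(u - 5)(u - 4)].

1/(u - 5)(u - 4) = A/(u - 5) + B/(u - 4). A = 1/(5 - 4) = 1, B = 1/(4 - 5) = -1
Result: 1/(u - 5) - 1/(u - 4)


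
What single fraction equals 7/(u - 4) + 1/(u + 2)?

Common denominator (u - 4)(u + 2). Numerator: 7(u + 2) + 1(u - 4) = (7u + 14) + (u - 4) = 8u + 10
Result: (8u + 10)/[(u - 4)(u + 2)]


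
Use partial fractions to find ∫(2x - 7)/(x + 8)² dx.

Decompose: A = 2, B = 2·(-8) - 7 = -23, so (2x - 7)/(x + 8)² = 2/(x + 8) - 23/(x + 8)². Integrate: ∫ A/(x + 8) dx = 2 ln|(x + 8)|; ∫ B/(x + 8)² dx = 23/(x + 8). Sum: 2 ln|(x + 8)| + 23/(x + 8) + C


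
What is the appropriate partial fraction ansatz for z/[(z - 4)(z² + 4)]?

Linear + irreducible quadratic: A/(z - 4) + (Bz + C)/(z² + 4)


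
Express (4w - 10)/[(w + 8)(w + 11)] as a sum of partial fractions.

At w=-8: A = (4·(-8) - 10)/(-8 + 11) = -14. At w=-11: B = (4·(-11) - 10)/(-11 + 8) = 18
Result: -14/(w + 8) + 18/(w + 11)


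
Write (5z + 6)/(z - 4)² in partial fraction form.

(5z + 6) = P(z - 4) + Q. At z = 4: Q = 5·4 + 6 = 26. Coeff of z: P = 5
Result: 5/(z - 4) + 26/(z - 4)²


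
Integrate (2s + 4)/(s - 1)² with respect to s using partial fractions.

Decompose: P = 2, Q = 2·1 + 4 = 6, so (2s + 4)/(s - 1)² = 2/(s - 1) + 6/(s - 1)². Integrate: ∫ P/(s - 1) ds = 2 ln|(s - 1)|; ∫ Q/(s - 1)² ds = -6/(s - 1). Sum: 2 ln|(s - 1)| - 6/(s - 1) + C


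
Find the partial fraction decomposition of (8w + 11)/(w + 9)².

(8w + 11) = A(w + 9) + B. At w = -9: B = 8·(-9) + 11 = -61. Coeff of w: A = 8
Result: 8/(w + 9) - 61/(w + 9)²


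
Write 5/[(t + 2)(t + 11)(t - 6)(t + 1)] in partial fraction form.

Using Heaviside cover-up: (5/72)/(t + 2) - (1/306)/(t + 11) + (5/952)/(t - 6) - (1/14)/(t + 1)


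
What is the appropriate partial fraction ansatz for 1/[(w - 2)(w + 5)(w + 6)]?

Three distinct linear factors: α/(w - 2) + β/(w + 5) + γ/(w + 6)


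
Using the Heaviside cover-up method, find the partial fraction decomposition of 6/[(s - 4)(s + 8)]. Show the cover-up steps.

Cover (s - 4): set s=4, get α = 6/(4 + 8) = 1/2. Cover (s + 8): set s=-8, get β = 6/(-8 - 4) = -1/2.
Result: (1/2)/(s - 4) - (1/2)/(s + 8)


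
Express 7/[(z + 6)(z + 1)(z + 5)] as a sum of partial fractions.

Using cover-up method: A = 7/5, B = 7/20, C = -7/4
Result: (7/5)/(z + 6) + (7/20)/(z + 1) - (7/4)/(z + 5)


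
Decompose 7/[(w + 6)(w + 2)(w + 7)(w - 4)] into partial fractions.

Using Heaviside cover-up: (7/40)/(w + 6) - (7/120)/(w + 2) - (7/55)/(w + 7) + (7/660)/(w - 4)


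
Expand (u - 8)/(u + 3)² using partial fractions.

(u - 8) = A(u + 3) + B. At u = -3: B = 1·(-3) - 8 = -11. Coeff of u: A = 1
Result: 1/(u + 3) - 11/(u + 3)²


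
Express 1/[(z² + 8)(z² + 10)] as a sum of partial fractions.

Coefficient matching gives A = C = 0, B = 1/(10-8) = 1/2, D = -B = -1/2
Result: (1/2)/(z² + 8) - (1/2)/(z² + 10)


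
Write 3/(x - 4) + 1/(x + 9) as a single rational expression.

Common denominator (x - 4)(x + 9). Numerator: 3(x + 9) + 1(x - 4) = (3x + 27) + (x - 4) = 4x + 23
Result: (4x + 23)/[(x - 4)(x + 9)]


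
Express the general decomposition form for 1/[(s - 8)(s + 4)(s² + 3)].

Two linear + quadratic: A/(s - 8) + B/(s + 4) + (Cs + D)/(s² + 3)


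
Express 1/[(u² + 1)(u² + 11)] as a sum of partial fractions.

Coefficient matching gives α = γ = 0, β = 1/(11-1) = 1/10, δ = -β = -1/10
Result: (1/10)/(u² + 1) - (1/10)/(u² + 11)


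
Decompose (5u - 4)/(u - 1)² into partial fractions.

(5u - 4) = P(u - 1) + Q. At u = 1: Q = 5·1 - 4 = 1. Coeff of u: P = 5
Result: 5/(u - 1) + 1/(u - 1)²


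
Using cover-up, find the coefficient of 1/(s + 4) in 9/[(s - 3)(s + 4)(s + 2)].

Cover (s + 4), set s=-4: 9/[(-4 - 3)(-4 + 2)] = 9/14


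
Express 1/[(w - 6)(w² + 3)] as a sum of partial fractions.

Cover-up at w = 6: A = 1/(6² + 3) = 1/39. Then B = -A = -1/39, C = -A·(0 + 6) = -2/13
Result: (1/39)/(w - 6) - ((1/39)w + 2/13)/(w² + 3)


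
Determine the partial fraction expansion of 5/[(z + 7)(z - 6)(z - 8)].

Using cover-up method: P = 1/39, Q = -5/26, R = 1/6
Result: (1/39)/(z + 7) - (5/26)/(z - 6) + (1/6)/(z - 8)


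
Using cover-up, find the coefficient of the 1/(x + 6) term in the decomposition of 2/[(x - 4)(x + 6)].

Cover (x + 6), set x=-6: 2/((x - 4) at x=-6) = 2/(-10) = -1/5


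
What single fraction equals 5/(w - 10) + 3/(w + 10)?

Common denominator (w - 10)(w + 10). Numerator: 5(w + 10) + 3(w - 10) = (5w + 50) + (3w - 30) = 8w + 20
Result: (8w + 20)/[(w - 10)(w + 10)]


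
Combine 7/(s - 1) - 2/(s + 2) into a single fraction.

Common denominator (s - 1)(s + 2). Numerator: 7(s + 2) - 2(s - 1) = (7s + 14) - (2s - 2) = 5s + 16
Result: (5s + 16)/[(s - 1)(s + 2)]


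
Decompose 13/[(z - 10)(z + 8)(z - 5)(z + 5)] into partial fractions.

Using Heaviside cover-up: (13/1350)/(z - 10) - (1/54)/(z + 8) - (1/50)/(z - 5) + (13/450)/(z + 5)


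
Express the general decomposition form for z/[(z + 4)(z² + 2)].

Linear + irreducible quadratic: P/(z + 4) + (Qz + R)/(z² + 2)


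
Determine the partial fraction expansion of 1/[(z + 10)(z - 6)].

1/(z + 10)(z - 6) = P/(z + 10) + Q/(z - 6). P = 1/(-10 - 6) = -1/16, Q = 1/(6 + 10) = 1/16
Result: (-1/16)/(z + 10) + (1/16)/(z - 6)


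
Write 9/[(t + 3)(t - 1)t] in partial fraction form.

Using cover-up method: A = 3/4, B = 9/4, C = -3
Result: (3/4)/(t + 3) + (9/4)/(t - 1) - 3/t


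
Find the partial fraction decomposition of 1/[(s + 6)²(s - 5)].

Cover-up at s=5: R = 1/(5 + 6)² = 1/121. Cover-up at s=-6: Q = 1/(-6 - 5) = -1/11. Comparing s² coeff: P = -R = -1/121
Result: (-1/121)/(s + 6) - (1/11)/(s + 6)² + (1/121)/(s - 5)


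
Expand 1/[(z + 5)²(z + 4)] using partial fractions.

Cover-up at z=-4: R = 1/(-4 + 5)² = 1. Cover-up at z=-5: Q = 1/(-5 + 4) = -1. Comparing z² coeff: P = -R = -1
Result: -1/(z + 5) - 1/(z + 5)² + 1/(z + 4)


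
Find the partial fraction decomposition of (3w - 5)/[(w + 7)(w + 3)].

At w=-7: A = (3·(-7) - 5)/(-7 + 3) = 13/2. At w=-3: B = (3·(-3) - 5)/(-3 + 7) = -7/2
Result: (13/2)/(w + 7) - (7/2)/(w + 3)


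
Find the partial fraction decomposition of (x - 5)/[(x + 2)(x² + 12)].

At x=-2: A = (1·(-2) - 5)/((-2)² + 12) = -7/16. B = -A = 7/16, C = 1 - (-2)·A = 1/8
Result: (-7/16)/(x + 2) + ((7/16)x + 1/8)/(x² + 12)


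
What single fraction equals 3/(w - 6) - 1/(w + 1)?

Common denominator (w - 6)(w + 1). Numerator: 3(w + 1) - 1(w - 6) = (3w + 3) - (w - 6) = 2w + 9
Result: (2w + 9)/[(w - 6)(w + 1)]


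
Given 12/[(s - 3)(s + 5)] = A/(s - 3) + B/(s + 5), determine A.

Cover-up at s = 3: A = 12/(3 + 5) = 12/8 = 3/2


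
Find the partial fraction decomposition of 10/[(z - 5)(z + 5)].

10/(z - 5)(z + 5) = α/(z - 5) + β/(z + 5). α = 10/(5 + 5) = 1, β = 10/(-5 - 5) = -1
Result: 1/(z - 5) - 1/(z + 5)


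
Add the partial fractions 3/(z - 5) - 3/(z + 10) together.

Common denominator (z - 5)(z + 10). Numerator: 3(z + 10) - 3(z - 5) = (3z + 30) - (3z - 15) = 45
Result: (45)/[(z - 5)(z + 10)]


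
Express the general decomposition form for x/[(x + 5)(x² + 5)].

Linear + irreducible quadratic: P/(x + 5) + (Qx + R)/(x² + 5)
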